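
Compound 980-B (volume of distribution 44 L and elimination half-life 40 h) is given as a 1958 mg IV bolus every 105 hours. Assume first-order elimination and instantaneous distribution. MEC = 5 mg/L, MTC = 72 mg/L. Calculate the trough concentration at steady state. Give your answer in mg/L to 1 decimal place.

k = ln2/t½ = ln2/40 ≈ 0.017329 h⁻¹; fraction remaining f = e^(−kτ) = e^(−0.017329×105) ≈ 0.1621.
At steady state, accumulation factor R = 1/(1 − e^(−kτ)) ≈ 1.1935.
Each bolus raises the concentration by D/Vd = 1958/44 ≈ 44.500 mg/L.
Steady-state peak Cmax,ss = C₀·R ≈ 44.500 × 1.1935 ≈ 53.111 mg/L.
Steady-state trough Cmin,ss = Cmax,ss·f ≈ 53.111 × 0.1621 ≈ 8.609 mg/L.
Trough 8.6 mg/L vs MEC 5 mg/L: adequate.

8.6 mg/L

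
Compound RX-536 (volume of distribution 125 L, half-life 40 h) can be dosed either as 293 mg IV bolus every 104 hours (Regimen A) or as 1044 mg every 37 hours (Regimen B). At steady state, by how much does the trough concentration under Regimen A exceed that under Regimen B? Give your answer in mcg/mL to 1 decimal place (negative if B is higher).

Regimen A: f = (1/2)^(104/40) ≈ 0.1649; Cmin,ss = (293/125)·f/(1−f) ≈ 0.463 mcg/mL.
Regimen B: f = (1/2)^(37/40) ≈ 0.5267; Cmin,ss = (1044/125)·f/(1−f) ≈ 9.294 mcg/mL.
Difference ≈ 0.463 − 9.294 ≈ -8.831 mcg/mL.

-8.8 mcg/mL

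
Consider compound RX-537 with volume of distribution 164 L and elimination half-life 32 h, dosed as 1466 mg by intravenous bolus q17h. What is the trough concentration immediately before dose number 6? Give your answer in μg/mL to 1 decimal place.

16.9 μg/mL

f = (1/2)^(τ/t½) = (1/2)^(17/32) ≈ 0.6920.
C₀ = D/Vd = 1466/164 ≈ 8.939 μg/mL.
Before the 6th dose, 5 doses have been given. Superposition: Cmin = C₀·(f + f² + … + f^5).
≈ 8.939 × (0.6920 + 0.4789 + 0.3314 + 0.2293 + 0.1587) ≈ 8.939 × 1.8903 ≈ 16.897 μg/mL.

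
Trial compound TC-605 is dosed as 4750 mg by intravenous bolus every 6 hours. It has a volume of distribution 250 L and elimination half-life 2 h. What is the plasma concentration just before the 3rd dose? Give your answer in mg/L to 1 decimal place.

f = (1/2)^(τ/t½) = (1/2)^(6/2) ≈ 0.1250.
C₀ = D/Vd = 4750/250 ≈ 19.000 mg/L.
Before the 3rd dose, 2 doses have been given. Superposition: Cmin = C₀·(f + f²).
≈ 19.000 × (0.1250 + 0.0156) ≈ 19.000 × 0.1406 ≈ 2.671 mg/L.

2.7 mg/L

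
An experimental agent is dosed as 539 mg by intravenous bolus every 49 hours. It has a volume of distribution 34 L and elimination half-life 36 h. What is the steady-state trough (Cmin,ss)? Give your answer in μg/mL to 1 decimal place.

10.1 μg/mL

τ/t½ = 49/36 ≈ 1.3611, so fraction remaining f = (1/2)^(49/36) ≈ 0.3893.
At steady state, accumulation factor R = 1/(1 − e^(−kτ)) ≈ 1.6375.
Single-dose peak C₀ = D/Vd = 539/34 ≈ 15.853 μg/mL.
Steady-state peak Cmax,ss = C₀·R ≈ 15.853 × 1.6375 ≈ 25.959 μg/mL.
One interval later, Cmin,ss = Cmax,ss·e^(−kτ) ≈ 25.959 × 0.3893 ≈ 10.106 μg/mL.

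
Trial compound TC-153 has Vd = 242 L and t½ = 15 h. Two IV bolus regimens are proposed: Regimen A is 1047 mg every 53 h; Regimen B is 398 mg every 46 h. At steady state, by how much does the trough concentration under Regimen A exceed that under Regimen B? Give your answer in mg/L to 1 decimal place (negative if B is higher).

0.2 mg/L

Regimen A: f = (1/2)^(53/15) ≈ 0.0864; Cmin,ss = (1047/242)·f/(1−f) ≈ 0.409 mg/L.
Regimen B: f = (1/2)^(46/15) ≈ 0.1194; Cmin,ss = (398/242)·f/(1−f) ≈ 0.223 mg/L.
Difference ≈ 0.409 − 0.223 ≈ 0.186 mg/L.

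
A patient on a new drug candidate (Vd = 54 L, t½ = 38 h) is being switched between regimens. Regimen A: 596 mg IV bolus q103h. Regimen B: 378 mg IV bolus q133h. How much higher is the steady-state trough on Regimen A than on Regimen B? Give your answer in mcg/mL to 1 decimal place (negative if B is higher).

1.3 mcg/mL

Regimen A: f = (1/2)^(103/38) ≈ 0.1528; Cmin,ss = (596/54)·f/(1−f) ≈ 1.991 mcg/mL.
Regimen B: f = (1/2)^(133/38) ≈ 0.0884; Cmin,ss = (378/54)·f/(1−f) ≈ 0.679 mcg/mL.
Difference ≈ 1.991 − 0.679 ≈ 1.312 mcg/mL.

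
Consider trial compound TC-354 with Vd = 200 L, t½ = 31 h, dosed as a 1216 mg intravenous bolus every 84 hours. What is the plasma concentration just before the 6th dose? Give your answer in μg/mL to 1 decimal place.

1.1 μg/mL

f = (1/2)^(τ/t½) = (1/2)^(84/31) ≈ 0.1529.
C₀ = D/Vd = 1216/200 ≈ 6.080 μg/mL.
Before the 6th dose, 5 doses have been given. Superposition: Cmin = C₀·(f + f² + … + f^5).
≈ 6.080 × (0.1529 + 0.0234 + 0.0036 + 0.0005 + 0.0001) ≈ 6.080 × 0.1805 ≈ 1.097 μg/mL.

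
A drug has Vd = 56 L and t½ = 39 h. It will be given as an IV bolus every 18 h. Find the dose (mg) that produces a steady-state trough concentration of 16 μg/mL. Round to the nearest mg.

τ/t½ = 18/39 ≈ 0.46154, so f = (1/2)^(18/39) ≈ 0.726211.
Cmin,ss = (D/Vd)·f/(1−f), so D = Cmin,ss·Vd·(1−f)/f.
D = 16 × 56 × (1−f)/f ≈ 16 × 56 × 0.37701 ≈ 337.80 mg.

338 mg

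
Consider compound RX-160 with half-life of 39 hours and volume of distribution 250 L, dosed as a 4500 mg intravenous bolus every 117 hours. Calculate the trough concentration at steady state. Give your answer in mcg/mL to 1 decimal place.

2.6 mcg/mL

τ = 117 h = 3 half-lives, so f = (1/2)^3 = 0.125.
At steady state, R = 1/(1 − 0.125) = 8/7.
Single-dose peak C₀ = D/Vd = 4500/250 = 18 mcg/mL.
Steady-state peak Cmax,ss = C₀·R = 18 × 8/7 ≈ 20.571 mcg/mL.
Steady-state trough Cmin,ss = Cmax,ss·f ≈ 20.571 × 0.125 ≈ 2.571 mcg/mL.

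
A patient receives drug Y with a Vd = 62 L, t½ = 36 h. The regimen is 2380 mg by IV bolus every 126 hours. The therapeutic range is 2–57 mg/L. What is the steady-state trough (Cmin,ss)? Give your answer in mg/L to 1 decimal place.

3.7 mg/L

Over one 126-h interval, 126/36 ≈ 3.5 half-lives elapse, leaving f ≈ 0.0884 of each dose.
Single-dose peak C₀ = D/Vd = 2380/62 ≈ 38.387 mg/L.
Steady-state trough Cmin,ss = C₀·f/(1−f) ≈ 38.387 × 0.0884/0.9116 ≈ 3.722 mg/L.
Trough 3.7 mg/L vs MEC 2 mg/L: adequate.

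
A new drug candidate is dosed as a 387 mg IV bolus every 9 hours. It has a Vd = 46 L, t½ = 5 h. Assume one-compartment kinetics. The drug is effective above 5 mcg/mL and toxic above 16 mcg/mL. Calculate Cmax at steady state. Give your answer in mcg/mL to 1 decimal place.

τ/t½ = 9/5 ≈ 1.8, so fraction remaining f = (1/2)^(9/5) ≈ 0.2872.
Accumulation ratio R = 1/(1 − f) ≈ 1/0.7128 ≈ 1.4029.
Single-dose peak C₀ = D/Vd = 387/46 ≈ 8.413 mcg/mL.
Steady-state peak Cmax,ss = C₀·R ≈ 8.413 × 1.4029 ≈ 11.803 mcg/mL.
Peak 11.8 mcg/mL vs MTC 16 mcg/mL: below toxic threshold.

11.8 mcg/mL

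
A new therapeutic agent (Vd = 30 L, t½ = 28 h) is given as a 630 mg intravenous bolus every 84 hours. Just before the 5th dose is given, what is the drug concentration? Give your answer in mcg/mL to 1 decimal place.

f = (1/2)^(τ/t½) = (1/2)^(84/28) ≈ 0.1250.
C₀ = D/Vd = 630/30 ≈ 21.000 mcg/mL.
Before the 5th dose, 4 doses have been given. Superposition: Cmin = C₀·(f + f² + … + f^4).
≈ 21.000 × (0.1250 + 0.0156 + 0.0020 + 0.0002) ≈ 21.000 × 0.1428 ≈ 2.999 mcg/mL.

3.0 mcg/mL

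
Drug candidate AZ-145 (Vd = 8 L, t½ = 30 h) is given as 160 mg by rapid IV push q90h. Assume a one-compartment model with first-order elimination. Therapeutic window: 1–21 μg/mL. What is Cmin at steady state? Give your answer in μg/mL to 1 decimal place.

2.9 μg/mL

τ = 90 h = 3 half-lives, so f = (1/2)^3 = 0.125.
Accumulation ratio R = 1/(1 − f) = 1/0.875 = 8/7.
Single-dose peak C₀ = D/Vd = 160/8 = 20 μg/mL.
Steady-state peak Cmax,ss = C₀·R = 20 × 8/7 ≈ 22.857 μg/mL.
Steady-state trough Cmin,ss = Cmax,ss·f ≈ 22.857 × 0.125 ≈ 2.857 μg/mL.
Trough 2.9 μg/mL vs MEC 1 μg/mL: adequate.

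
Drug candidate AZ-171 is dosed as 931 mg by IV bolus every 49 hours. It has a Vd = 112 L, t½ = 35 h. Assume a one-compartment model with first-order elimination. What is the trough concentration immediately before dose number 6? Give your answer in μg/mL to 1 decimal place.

f = (1/2)^(τ/t½) = (1/2)^(49/35) ≈ 0.3789.
C₀ = D/Vd = 931/112 ≈ 8.312 μg/mL.
Before the 6th dose, 5 doses have been given. Superposition: Cmin = C₀·(f + f² + … + f^5).
≈ 8.312 × (0.3789 + 0.1436 + 0.0544 + 0.0206 + 0.0078) ≈ 8.312 × 0.6053 ≈ 5.031 μg/mL.

5.0 μg/mL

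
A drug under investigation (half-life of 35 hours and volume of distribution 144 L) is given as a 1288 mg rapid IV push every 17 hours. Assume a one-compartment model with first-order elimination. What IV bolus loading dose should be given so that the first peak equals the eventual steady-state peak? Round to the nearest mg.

f = (1/2)^(17/35) ≈ 0.714143; accumulation ratio R = 1/(1−f) ≈ 3.49825.
Loading dose to hit Cmax,ss on first dose: D_load = D_maint·R ≈ 1288 × 3.49825 ≈ 4505.75 mg.

4506 mg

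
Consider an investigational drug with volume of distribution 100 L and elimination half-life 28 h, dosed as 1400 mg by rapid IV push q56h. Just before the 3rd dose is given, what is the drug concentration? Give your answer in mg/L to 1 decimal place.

4.4 mg/L

f = (1/2)^(τ/t½) = (1/2)^(56/28) ≈ 0.2500.
C₀ = D/Vd = 1400/100 ≈ 14.000 mg/L.
Before the 3rd dose, 2 doses have been given. Superposition: Cmin = C₀·(f + f²).
≈ 14.000 × (0.2500 + 0.0625) ≈ 14.000 × 0.3125 ≈ 4.375 mg/L.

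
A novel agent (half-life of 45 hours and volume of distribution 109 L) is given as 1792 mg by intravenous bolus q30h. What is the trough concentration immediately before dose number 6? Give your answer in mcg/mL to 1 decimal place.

f = (1/2)^(τ/t½) = (1/2)^(30/45) ≈ 0.6300.
C₀ = D/Vd = 1792/109 ≈ 16.440 mcg/mL.
Before the 6th dose, 5 doses have been given. Superposition: Cmin = C₀·(f + f² + … + f^5).
≈ 16.440 × (0.6300 + 0.3969 + 0.2500 + 0.1575 + 0.0992) ≈ 16.440 × 1.5336 ≈ 25.212 mcg/mL.

25.2 mcg/mL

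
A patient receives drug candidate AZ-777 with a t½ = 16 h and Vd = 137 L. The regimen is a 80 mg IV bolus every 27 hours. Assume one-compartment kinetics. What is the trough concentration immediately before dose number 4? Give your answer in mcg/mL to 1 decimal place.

0.3 mcg/mL

f = (1/2)^(τ/t½) = (1/2)^(27/16) ≈ 0.3105.
C₀ = D/Vd = 80/137 ≈ 0.584 mcg/mL.
Before the 4th dose, 3 doses have been given. Superposition: Cmin = C₀·(f + f² + … + f^3).
≈ 0.584 × (0.3105 + 0.0964 + 0.0299) ≈ 0.584 × 0.4368 ≈ 0.255 mcg/mL.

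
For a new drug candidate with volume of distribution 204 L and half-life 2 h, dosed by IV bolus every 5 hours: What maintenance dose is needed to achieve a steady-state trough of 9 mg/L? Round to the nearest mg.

8550 mg

τ/t½ = 5/2 ≈ 2.5, so f = (1/2)^(5/2) ≈ 0.176777.
Cmin,ss = (D/Vd)·f/(1−f), so D = Cmin,ss·Vd·(1−f)/f.
D = 9 × 204 × (1−f)/f ≈ 9 × 204 × 4.65684 ≈ 8549.96 mg.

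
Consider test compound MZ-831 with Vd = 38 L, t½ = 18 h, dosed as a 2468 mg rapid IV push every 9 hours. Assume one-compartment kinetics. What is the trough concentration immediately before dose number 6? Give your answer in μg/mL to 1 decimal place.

f = (1/2)^(τ/t½) = (1/2)^(9/18) ≈ 0.7071.
C₀ = D/Vd = 2468/38 ≈ 64.947 μg/mL.
Before the 6th dose, 5 doses have been given. Superposition: Cmin = C₀·(f + f² + … + f^5).
≈ 64.947 × (0.7071 + 0.5000 + 0.3535 + 0.2500 + 0.1768) ≈ 64.947 × 1.9874 ≈ 129.076 μg/mL.

129.1 μg/mL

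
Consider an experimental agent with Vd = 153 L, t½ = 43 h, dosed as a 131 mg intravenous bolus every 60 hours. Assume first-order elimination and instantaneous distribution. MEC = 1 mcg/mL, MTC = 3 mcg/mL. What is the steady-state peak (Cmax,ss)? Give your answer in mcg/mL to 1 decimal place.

τ/t½ = 60/43 ≈ 1.3953, so fraction remaining f = (1/2)^(60/43) ≈ 0.3802.
At steady state, accumulation factor R = 1/(1 − e^(−kτ)) ≈ 1.6134.
Each bolus raises the concentration by D/Vd = 131/153 ≈ 0.856 mcg/mL.
Steady-state peak Cmax,ss = C₀·R ≈ 0.856 × 1.6134 ≈ 1.381 mcg/mL.
Peak 1.4 mcg/mL vs MTC 3 mcg/mL: below toxic threshold.

1.4 mcg/mL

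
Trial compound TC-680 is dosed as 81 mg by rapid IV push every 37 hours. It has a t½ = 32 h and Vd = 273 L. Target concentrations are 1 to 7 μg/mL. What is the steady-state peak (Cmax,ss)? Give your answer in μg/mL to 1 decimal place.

0.5 μg/mL

τ/t½ = 37/32 ≈ 1.1562, so fraction remaining f = (1/2)^(37/32) ≈ 0.4487.
At steady state, accumulation factor R = 1/(1 − e^(−kτ)) ≈ 1.8139.
Single-dose peak C₀ = D/Vd = 81/273 ≈ 0.297 μg/mL.
Cmax,ss = C₀/(1 − f) ≈ 0.297/0.5513 ≈ 0.539 μg/mL.
Peak 0.5 μg/mL vs MTC 7 μg/mL: below toxic threshold.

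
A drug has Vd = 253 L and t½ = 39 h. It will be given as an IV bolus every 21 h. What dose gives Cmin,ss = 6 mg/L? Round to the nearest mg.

687 mg

τ/t½ = 21/39 ≈ 0.53846, so f = (1/2)^(21/39) ≈ 0.688505.
Cmin,ss = (D/Vd)·f/(1−f), so D = Cmin,ss·Vd·(1−f)/f.
D = 6 × 253 × (1−f)/f ≈ 6 × 253 × 0.45242 ≈ 686.77 mg.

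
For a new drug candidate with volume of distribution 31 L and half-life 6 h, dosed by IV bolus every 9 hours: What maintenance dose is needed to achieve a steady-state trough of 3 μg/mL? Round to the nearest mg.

τ/t½ = 9/6 ≈ 1.5, so f = (1/2)^(9/6) ≈ 0.353553.
Cmin,ss = (D/Vd)·f/(1−f), so D = Cmin,ss·Vd·(1−f)/f.
D = 3 × 31 × (1−f)/f ≈ 3 × 31 × 1.82843 ≈ 170.04 mg.

170 mg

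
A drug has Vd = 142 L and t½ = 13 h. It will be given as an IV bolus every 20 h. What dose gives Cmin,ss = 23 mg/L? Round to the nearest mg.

6221 mg

τ/t½ = 20/13 ≈ 1.5385, so f = (1/2)^(20/13) ≈ 0.344252.
Cmin,ss = (D/Vd)·f/(1−f), so D = Cmin,ss·Vd·(1−f)/f.
D = 23 × 142 × (1−f)/f ≈ 23 × 142 × 1.90485 ≈ 6221.24 mg.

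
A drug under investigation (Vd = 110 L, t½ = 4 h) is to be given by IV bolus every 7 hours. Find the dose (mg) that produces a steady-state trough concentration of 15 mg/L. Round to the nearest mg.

3900 mg

τ/t½ = 7/4 ≈ 1.75, so f = (1/2)^(7/4) ≈ 0.297302.
Cmin,ss = (D/Vd)·f/(1−f), so D = Cmin,ss·Vd·(1−f)/f.
D = 15 × 110 × (1−f)/f ≈ 15 × 110 × 2.36358 ≈ 3899.91 mg.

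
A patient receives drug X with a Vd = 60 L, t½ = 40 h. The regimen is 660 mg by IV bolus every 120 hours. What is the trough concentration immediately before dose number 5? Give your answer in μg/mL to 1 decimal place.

f = (1/2)^(τ/t½) = (1/2)^(120/40) ≈ 0.1250.
C₀ = D/Vd = 660/60 ≈ 11.000 μg/mL.
Before the 5th dose, 4 doses have been given. Superposition: Cmin = C₀·(f + f² + … + f^4).
≈ 11.000 × (0.1250 + 0.0156 + 0.0020 + 0.0002) ≈ 11.000 × 0.1428 ≈ 1.571 μg/mL.

1.6 μg/mL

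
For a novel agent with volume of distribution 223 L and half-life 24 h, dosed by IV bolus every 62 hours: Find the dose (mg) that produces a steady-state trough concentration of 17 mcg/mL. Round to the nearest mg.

18929 mg

τ/t½ = 62/24 ≈ 2.5833, so f = (1/2)^(62/24) ≈ 0.166855.
Cmin,ss = (D/Vd)·f/(1−f), so D = Cmin,ss·Vd·(1−f)/f.
D = 17 × 223 × (1−f)/f ≈ 17 × 223 × 4.99323 ≈ 18929.33 mg.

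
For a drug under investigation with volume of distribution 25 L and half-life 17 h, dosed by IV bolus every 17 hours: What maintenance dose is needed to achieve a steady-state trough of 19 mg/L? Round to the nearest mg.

τ/t½ = 17/17 ≈ 1, so f = (1/2)^(17/17) ≈ 0.500000.
Cmin,ss = (D/Vd)·f/(1−f), so D = Cmin,ss·Vd·(1−f)/f.
D = 19 × 25 × (1−f)/f ≈ 19 × 25 × 1.00000 ≈ 475.00 mg.

475 mg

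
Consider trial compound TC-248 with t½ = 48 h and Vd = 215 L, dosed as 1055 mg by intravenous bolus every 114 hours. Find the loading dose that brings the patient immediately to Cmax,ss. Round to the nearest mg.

1307 mg

f = (1/2)^(114/48) ≈ 0.192776; accumulation ratio R = 1/(1−f) ≈ 1.23881.
Loading dose to hit Cmax,ss on first dose: D_load = D_maint·R ≈ 1055 × 1.23881 ≈ 1306.94 mg.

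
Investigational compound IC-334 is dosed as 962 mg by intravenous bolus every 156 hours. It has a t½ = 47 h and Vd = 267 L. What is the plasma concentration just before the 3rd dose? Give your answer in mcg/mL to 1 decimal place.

0.4 mcg/mL

f = (1/2)^(τ/t½) = (1/2)^(156/47) ≈ 0.1002.
C₀ = D/Vd = 962/267 ≈ 3.603 mcg/mL.
Before the 3rd dose, 2 doses have been given. Superposition: Cmin = C₀·(f + f²).
≈ 3.603 × (0.1002 + 0.0100) ≈ 3.603 × 0.1102 ≈ 0.397 mcg/mL.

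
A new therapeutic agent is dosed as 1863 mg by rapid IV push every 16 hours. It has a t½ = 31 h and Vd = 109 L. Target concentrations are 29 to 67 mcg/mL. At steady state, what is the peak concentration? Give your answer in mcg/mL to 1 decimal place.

k = ln2/t½ = ln2/31 ≈ 0.022360 h⁻¹; fraction remaining f = e^(−kτ) = e^(−0.022360×16) ≈ 0.6992.
At steady state, accumulation factor R = 1/(1 − e^(−kτ)) ≈ 3.3245.
Single-dose peak C₀ = D/Vd = 1863/109 ≈ 17.092 mcg/mL.
Cmax,ss = C₀/(1 − f) ≈ 17.092/0.3008 ≈ 56.822 mcg/mL.
Peak 56.8 mcg/mL vs MTC 67 mcg/mL: below toxic threshold.

56.8 mcg/mL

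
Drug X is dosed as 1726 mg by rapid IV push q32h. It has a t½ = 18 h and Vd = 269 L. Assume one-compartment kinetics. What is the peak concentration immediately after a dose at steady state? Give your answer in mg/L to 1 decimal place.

τ/t½ = 32/18 ≈ 1.7778, so fraction remaining f = (1/2)^(32/18) ≈ 0.2916.
Accumulation ratio R = 1/(1 − f) ≈ 1/0.7084 ≈ 1.4116.
Each bolus raises the concentration by D/Vd = 1726/269 ≈ 6.416 mg/L.
Steady-state peak Cmax,ss = C₀·R ≈ 6.416 × 1.4116 ≈ 9.057 mg/L.

9.1 mg/L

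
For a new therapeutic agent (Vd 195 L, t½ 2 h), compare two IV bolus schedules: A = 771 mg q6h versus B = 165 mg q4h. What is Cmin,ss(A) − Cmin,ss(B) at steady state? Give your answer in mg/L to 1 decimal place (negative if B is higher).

0.3 mg/L

Regimen A: f = (1/2)^(6/2) ≈ 0.1250; Cmin,ss = (771/195)·f/(1−f) ≈ 0.565 mg/L.
Regimen B: f = (1/2)^(4/2) ≈ 0.2500; Cmin,ss = (165/195)·f/(1−f) ≈ 0.282 mg/L.
Difference ≈ 0.565 − 0.282 ≈ 0.283 mg/L.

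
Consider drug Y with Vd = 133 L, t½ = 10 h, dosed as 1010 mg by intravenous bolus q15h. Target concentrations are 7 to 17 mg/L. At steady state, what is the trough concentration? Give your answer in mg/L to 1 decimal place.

4.2 mg/L

k = ln2/t½ = ln2/10 ≈ 0.069315 h⁻¹; fraction remaining f = e^(−kτ) = e^(−0.069315×15) ≈ 0.3536.
Accumulation ratio R = 1/(1 − f) ≈ 1/0.6464 ≈ 1.5470.
Single-dose peak C₀ = D/Vd = 1010/133 ≈ 7.594 mg/L.
Cmax,ss = C₀/(1 − f) ≈ 7.594/0.6464 ≈ 11.748 mg/L.
One interval later, Cmin,ss = Cmax,ss·e^(−kτ) ≈ 11.748 × 0.3536 ≈ 4.154 mg/L.
Trough 4.2 mg/L vs MEC 7 mg/L: subtherapeutic.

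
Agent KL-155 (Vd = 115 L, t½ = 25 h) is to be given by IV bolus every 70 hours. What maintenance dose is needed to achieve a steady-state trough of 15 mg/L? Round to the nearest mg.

τ/t½ = 70/25 ≈ 2.8, so f = (1/2)^(70/25) ≈ 0.143587.
Cmin,ss = (D/Vd)·f/(1−f), so D = Cmin,ss·Vd·(1−f)/f.
D = 15 × 115 × (1−f)/f ≈ 15 × 115 × 5.96442 ≈ 10288.62 mg.

10289 mg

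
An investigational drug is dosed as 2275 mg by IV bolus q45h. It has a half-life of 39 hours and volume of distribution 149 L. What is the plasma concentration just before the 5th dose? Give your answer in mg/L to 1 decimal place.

f = (1/2)^(τ/t½) = (1/2)^(45/39) ≈ 0.4494.
C₀ = D/Vd = 2275/149 ≈ 15.268 mg/L.
Before the 5th dose, 4 doses have been given. Superposition: Cmin = C₀·(f + f² + … + f^4).
≈ 15.268 × (0.4494 + 0.2020 + 0.0908 + 0.0408) ≈ 15.268 × 0.7830 ≈ 11.955 mg/L.

12.0 mg/L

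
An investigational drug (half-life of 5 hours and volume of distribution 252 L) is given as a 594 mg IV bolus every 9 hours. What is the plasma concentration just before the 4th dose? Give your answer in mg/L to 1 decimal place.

0.9 mg/L

f = (1/2)^(τ/t½) = (1/2)^(9/5) ≈ 0.2872.
C₀ = D/Vd = 594/252 ≈ 2.357 mg/L.
Before the 4th dose, 3 doses have been given. Superposition: Cmin = C₀·(f + f² + … + f^3).
≈ 2.357 × (0.2872 + 0.0825 + 0.0237) ≈ 2.357 × 0.3934 ≈ 0.927 mg/L.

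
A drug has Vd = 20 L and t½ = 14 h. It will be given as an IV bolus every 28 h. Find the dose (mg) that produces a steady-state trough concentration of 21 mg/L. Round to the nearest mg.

1260 mg

τ/t½ = 28/14 ≈ 2, so f = (1/2)^(28/14) ≈ 0.250000.
Cmin,ss = (D/Vd)·f/(1−f), so D = Cmin,ss·Vd·(1−f)/f.
D = 21 × 20 × (1−f)/f ≈ 21 × 20 × 3.00000 ≈ 1260.00 mg.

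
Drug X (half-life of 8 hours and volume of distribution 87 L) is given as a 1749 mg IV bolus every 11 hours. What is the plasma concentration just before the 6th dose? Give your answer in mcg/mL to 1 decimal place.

f = (1/2)^(τ/t½) = (1/2)^(11/8) ≈ 0.3856.
C₀ = D/Vd = 1749/87 ≈ 20.103 mcg/mL.
Before the 6th dose, 5 doses have been given. Superposition: Cmin = C₀·(f + f² + … + f^5).
≈ 20.103 × (0.3856 + 0.1487 + 0.0573 + 0.0221 + 0.0085) ≈ 20.103 × 0.6222 ≈ 12.508 mcg/mL.

12.5 mcg/mL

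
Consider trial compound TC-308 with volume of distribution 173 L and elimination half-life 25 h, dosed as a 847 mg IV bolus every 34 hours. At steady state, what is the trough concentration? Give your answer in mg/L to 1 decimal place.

3.1 mg/L

k = ln2/t½ = ln2/25 ≈ 0.027726 h⁻¹; fraction remaining f = e^(−kτ) = e^(−0.027726×34) ≈ 0.3896.
Accumulation ratio R = 1/(1 − f) ≈ 1/0.6104 ≈ 1.6383.
Single-dose peak C₀ = D/Vd = 847/173 ≈ 4.896 mg/L.
Cmax,ss = C₀/(1 − f) ≈ 4.896/0.6104 ≈ 8.021 mg/L.
One interval later, Cmin,ss = Cmax,ss·e^(−kτ) ≈ 8.021 × 0.3896 ≈ 3.125 mg/L.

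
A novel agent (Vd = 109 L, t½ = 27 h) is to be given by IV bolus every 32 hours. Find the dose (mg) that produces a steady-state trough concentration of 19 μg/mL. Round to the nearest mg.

τ/t½ = 32/27 ≈ 1.1852, so f = (1/2)^(32/27) ≈ 0.439768.
Cmin,ss = (D/Vd)·f/(1−f), so D = Cmin,ss·Vd·(1−f)/f.
D = 19 × 109 × (1−f)/f ≈ 19 × 109 × 1.27393 ≈ 2638.31 mg.

2638 mg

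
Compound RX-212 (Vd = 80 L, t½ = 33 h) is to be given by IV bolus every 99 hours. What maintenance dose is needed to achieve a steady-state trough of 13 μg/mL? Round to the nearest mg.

τ/t½ = 99/33 ≈ 3, so f = (1/2)^(99/33) ≈ 0.125000.
Cmin,ss = (D/Vd)·f/(1−f), so D = Cmin,ss·Vd·(1−f)/f.
D = 13 × 80 × (1−f)/f ≈ 13 × 80 × 7.00000 ≈ 7280.00 mg.

7280 mg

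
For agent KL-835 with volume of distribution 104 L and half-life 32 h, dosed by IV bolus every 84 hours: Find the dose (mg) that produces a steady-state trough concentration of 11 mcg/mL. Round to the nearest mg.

5913 mg

τ/t½ = 84/32 ≈ 2.625, so f = (1/2)^(84/32) ≈ 0.162105.
Cmin,ss = (D/Vd)·f/(1−f), so D = Cmin,ss·Vd·(1−f)/f.
D = 11 × 104 × (1−f)/f ≈ 11 × 104 × 5.16884 ≈ 5913.15 mg.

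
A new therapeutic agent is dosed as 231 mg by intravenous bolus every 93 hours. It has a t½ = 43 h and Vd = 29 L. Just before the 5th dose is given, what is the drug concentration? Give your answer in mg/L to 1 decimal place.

f = (1/2)^(τ/t½) = (1/2)^(93/43) ≈ 0.2233.
C₀ = D/Vd = 231/29 ≈ 7.966 mg/L.
Before the 5th dose, 4 doses have been given. Superposition: Cmin = C₀·(f + f² + … + f^4).
≈ 7.966 × (0.2233 + 0.0499 + 0.0111 + 0.0025) ≈ 7.966 × 0.2868 ≈ 2.285 mg/L.

2.3 mg/L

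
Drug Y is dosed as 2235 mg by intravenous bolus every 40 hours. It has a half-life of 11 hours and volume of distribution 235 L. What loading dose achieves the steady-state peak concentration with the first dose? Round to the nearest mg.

f = (1/2)^(40/11) ≈ 0.080417; accumulation ratio R = 1/(1−f) ≈ 1.08745.
Loading dose to hit Cmax,ss on first dose: D_load = D_maint·R ≈ 2235 × 1.08745 ≈ 2430.45 mg.

2430 mg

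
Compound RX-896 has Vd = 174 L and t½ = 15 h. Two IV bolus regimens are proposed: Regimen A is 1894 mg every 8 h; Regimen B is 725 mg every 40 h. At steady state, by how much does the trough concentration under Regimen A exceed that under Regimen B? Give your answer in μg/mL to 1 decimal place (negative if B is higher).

23.6 μg/mL

Regimen A: f = (1/2)^(8/15) ≈ 0.6910; Cmin,ss = (1894/174)·f/(1−f) ≈ 24.342 μg/mL.
Regimen B: f = (1/2)^(40/15) ≈ 0.1575; Cmin,ss = (725/174)·f/(1−f) ≈ 0.779 μg/mL.
Difference ≈ 24.342 − 0.779 ≈ 23.563 μg/mL.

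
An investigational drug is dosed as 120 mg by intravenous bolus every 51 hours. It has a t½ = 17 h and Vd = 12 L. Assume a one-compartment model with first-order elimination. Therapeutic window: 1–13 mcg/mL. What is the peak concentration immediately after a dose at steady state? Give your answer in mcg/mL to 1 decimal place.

The dosing interval is 3 half-lives, so f = 2^(−3) = 0.125.
Accumulation ratio R = 1/(1 − f) = 1/0.875 = 8/7.
Single-dose peak C₀ = D/Vd = 120/12 = 10 mcg/mL.
Steady-state peak Cmax,ss = C₀·R = 10 × 8/7 ≈ 11.429 mcg/mL.
Peak 11.4 mcg/mL vs MTC 13 mcg/mL: below toxic threshold.

11.4 mcg/mL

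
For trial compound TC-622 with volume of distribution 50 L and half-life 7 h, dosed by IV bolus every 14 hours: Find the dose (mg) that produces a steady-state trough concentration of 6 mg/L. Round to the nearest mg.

900 mg

τ/t½ = 14/7 ≈ 2, so f = (1/2)^(14/7) ≈ 0.250000.
Cmin,ss = (D/Vd)·f/(1−f), so D = Cmin,ss·Vd·(1−f)/f.
D = 6 × 50 × (1−f)/f ≈ 6 × 50 × 3.00000 ≈ 900.00 mg.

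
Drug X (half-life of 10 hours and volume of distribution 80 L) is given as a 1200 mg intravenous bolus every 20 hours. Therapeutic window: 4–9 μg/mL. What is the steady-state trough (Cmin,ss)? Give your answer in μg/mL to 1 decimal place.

5.0 μg/mL

τ = 20 h = 2 half-lives, so f = (1/2)^2 = 0.25.
Accumulation ratio R = 1/(1 − f) = 1/0.75 = 4/3.
Single-dose peak C₀ = D/Vd = 1200/80 = 15 μg/mL.
Steady-state peak Cmax,ss = C₀·R = 15 × 4/3 ≈ 20.000 μg/mL.
Steady-state trough Cmin,ss = Cmax,ss·f ≈ 20.000 × 0.25 ≈ 5.000 μg/mL.
Trough 5.0 μg/mL vs MEC 4 μg/mL: adequate.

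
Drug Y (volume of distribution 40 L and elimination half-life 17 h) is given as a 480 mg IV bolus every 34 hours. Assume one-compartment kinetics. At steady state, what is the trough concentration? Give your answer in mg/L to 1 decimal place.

4.0 mg/L

τ = 34 h = 2 half-lives, so f = (1/2)^2 = 0.25.
Accumulation ratio R = 1/(1 − f) = 1/0.75 = 4/3.
Single-dose peak C₀ = D/Vd = 480/40 = 12 mg/L.
Steady-state peak Cmax,ss = C₀·R = 12 × 4/3 ≈ 16.000 mg/L.
Steady-state trough Cmin,ss = Cmax,ss·f ≈ 16.000 × 0.25 ≈ 4.000 mg/L.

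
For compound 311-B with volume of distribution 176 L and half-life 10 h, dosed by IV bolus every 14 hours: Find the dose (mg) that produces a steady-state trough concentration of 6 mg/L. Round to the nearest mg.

1731 mg

τ/t½ = 14/10 ≈ 1.4, so f = (1/2)^(14/10) ≈ 0.378929.
Cmin,ss = (D/Vd)·f/(1−f), so D = Cmin,ss·Vd·(1−f)/f.
D = 6 × 176 × (1−f)/f ≈ 6 × 176 × 1.63902 ≈ 1730.81 mg.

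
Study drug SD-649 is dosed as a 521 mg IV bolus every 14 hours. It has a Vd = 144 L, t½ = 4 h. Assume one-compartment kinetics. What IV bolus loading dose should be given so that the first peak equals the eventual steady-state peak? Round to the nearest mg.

572 mg

f = (1/2)^(14/4) ≈ 0.088388; accumulation ratio R = 1/(1−f) ≈ 1.09696.
Loading dose to hit Cmax,ss on first dose: D_load = D_maint·R ≈ 521 × 1.09696 ≈ 571.52 mg.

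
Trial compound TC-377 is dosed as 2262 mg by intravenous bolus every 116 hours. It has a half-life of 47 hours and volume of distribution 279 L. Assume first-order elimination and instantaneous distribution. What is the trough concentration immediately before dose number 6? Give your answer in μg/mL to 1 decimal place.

f = (1/2)^(τ/t½) = (1/2)^(116/47) ≈ 0.1807.
C₀ = D/Vd = 2262/279 ≈ 8.108 μg/mL.
Before the 6th dose, 5 doses have been given. Superposition: Cmin = C₀·(f + f² + … + f^5).
≈ 8.108 × (0.1807 + 0.0327 + 0.0059 + 0.0011 + 0.0002) ≈ 8.108 × 0.2206 ≈ 1.789 μg/mL.

1.8 μg/mL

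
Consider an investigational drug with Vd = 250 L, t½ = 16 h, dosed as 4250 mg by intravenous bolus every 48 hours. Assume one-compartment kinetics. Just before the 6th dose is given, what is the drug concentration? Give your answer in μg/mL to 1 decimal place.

2.4 μg/mL

f = (1/2)^(τ/t½) = (1/2)^(48/16) ≈ 0.1250.
C₀ = D/Vd = 4250/250 ≈ 17.000 μg/mL.
Before the 6th dose, 5 doses have been given. Superposition: Cmin = C₀·(f + f² + … + f^5).
≈ 17.000 × (0.1250 + 0.0156 + 0.0020 + 0.0002 + 0.0000) ≈ 17.000 × 0.1428 ≈ 2.428 μg/mL.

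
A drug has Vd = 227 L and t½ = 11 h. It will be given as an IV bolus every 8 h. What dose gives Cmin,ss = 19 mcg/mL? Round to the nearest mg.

2827 mg

τ/t½ = 8/11 ≈ 0.72727, so f = (1/2)^(8/11) ≈ 0.604045.
Cmin,ss = (D/Vd)·f/(1−f), so D = Cmin,ss·Vd·(1−f)/f.
D = 19 × 227 × (1−f)/f ≈ 19 × 227 × 0.65551 ≈ 2827.21 mg.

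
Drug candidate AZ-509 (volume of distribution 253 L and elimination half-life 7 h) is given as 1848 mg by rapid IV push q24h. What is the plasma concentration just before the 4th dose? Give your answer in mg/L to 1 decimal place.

f = (1/2)^(τ/t½) = (1/2)^(24/7) ≈ 0.0929.
C₀ = D/Vd = 1848/253 ≈ 7.304 mg/L.
Before the 4th dose, 3 doses have been given. Superposition: Cmin = C₀·(f + f² + … + f^3).
≈ 7.304 × (0.0929 + 0.0086 + 0.0008) ≈ 7.304 × 0.1023 ≈ 0.747 mg/L.

0.7 mg/L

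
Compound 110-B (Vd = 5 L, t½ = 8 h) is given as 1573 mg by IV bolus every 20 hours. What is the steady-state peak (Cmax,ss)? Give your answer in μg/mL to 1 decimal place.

382.2 μg/mL

τ/t½ = 20/8 ≈ 2.5, so fraction remaining f = (1/2)^(20/8) ≈ 0.1768.
At steady state, accumulation factor R = 1/(1 − e^(−kτ)) ≈ 1.2148.
Single-dose peak C₀ = D/Vd = 1573/5 ≈ 314.600 μg/mL.
Steady-state peak Cmax,ss = C₀·R ≈ 314.600 × 1.2148 ≈ 382.176 μg/mL.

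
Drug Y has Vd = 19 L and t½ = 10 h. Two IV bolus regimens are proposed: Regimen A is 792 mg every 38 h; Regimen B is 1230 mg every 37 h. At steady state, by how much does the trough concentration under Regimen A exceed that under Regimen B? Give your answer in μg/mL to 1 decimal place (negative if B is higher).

Regimen A: f = (1/2)^(38/10) ≈ 0.0718; Cmin,ss = (792/19)·f/(1−f) ≈ 3.224 μg/mL.
Regimen B: f = (1/2)^(37/10) ≈ 0.0769; Cmin,ss = (1230/19)·f/(1−f) ≈ 5.393 μg/mL.
Difference ≈ 3.224 − 5.393 ≈ -2.169 μg/mL.

-2.2 μg/mL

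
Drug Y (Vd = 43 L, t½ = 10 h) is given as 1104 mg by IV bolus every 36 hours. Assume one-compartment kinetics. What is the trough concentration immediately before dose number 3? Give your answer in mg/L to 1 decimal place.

f = (1/2)^(τ/t½) = (1/2)^(36/10) ≈ 0.0825.
C₀ = D/Vd = 1104/43 ≈ 25.674 mg/L.
Before the 3rd dose, 2 doses have been given. Superposition: Cmin = C₀·(f + f²).
≈ 25.674 × (0.0825 + 0.0068) ≈ 25.674 × 0.0893 ≈ 2.293 mg/L.

2.3 mg/L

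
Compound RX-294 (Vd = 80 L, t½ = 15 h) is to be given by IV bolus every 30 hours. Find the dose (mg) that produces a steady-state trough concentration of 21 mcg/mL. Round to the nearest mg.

τ/t½ = 30/15 ≈ 2, so f = (1/2)^(30/15) ≈ 0.250000.
Cmin,ss = (D/Vd)·f/(1−f), so D = Cmin,ss·Vd·(1−f)/f.
D = 21 × 80 × (1−f)/f ≈ 21 × 80 × 3.00000 ≈ 5040.00 mg.

5040 mg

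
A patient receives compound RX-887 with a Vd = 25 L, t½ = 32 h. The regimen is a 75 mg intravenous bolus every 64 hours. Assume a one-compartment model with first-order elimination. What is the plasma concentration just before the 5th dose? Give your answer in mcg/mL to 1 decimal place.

f = (1/2)^(τ/t½) = (1/2)^(64/32) ≈ 0.2500.
C₀ = D/Vd = 75/25 ≈ 3.000 mcg/mL.
Before the 5th dose, 4 doses have been given. Superposition: Cmin = C₀·(f + f² + … + f^4).
≈ 3.000 × (0.2500 + 0.0625 + 0.0156 + 0.0039) ≈ 3.000 × 0.3320 ≈ 0.996 mcg/mL.

1.0 mcg/mL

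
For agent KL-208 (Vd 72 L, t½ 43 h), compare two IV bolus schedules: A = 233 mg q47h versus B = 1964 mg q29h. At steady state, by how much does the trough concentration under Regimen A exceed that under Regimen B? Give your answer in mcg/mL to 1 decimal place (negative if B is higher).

Regimen A: f = (1/2)^(47/43) ≈ 0.4688; Cmin,ss = (233/72)·f/(1−f) ≈ 2.856 mcg/mL.
Regimen B: f = (1/2)^(29/43) ≈ 0.6266; Cmin,ss = (1964/72)·f/(1−f) ≈ 45.775 mcg/mL.
Difference ≈ 2.856 − 45.775 ≈ -42.919 mcg/mL.

-42.9 mcg/mL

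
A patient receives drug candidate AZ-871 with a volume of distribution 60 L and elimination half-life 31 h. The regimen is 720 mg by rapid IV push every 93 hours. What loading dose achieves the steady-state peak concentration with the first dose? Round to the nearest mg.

823 mg

f = (1/2)^(93/31) ≈ 0.125000; accumulation ratio R = 1/(1−f) ≈ 1.14286.
Loading dose to hit Cmax,ss on first dose: D_load = D_maint·R ≈ 720 × 1.14286 ≈ 822.86 mg.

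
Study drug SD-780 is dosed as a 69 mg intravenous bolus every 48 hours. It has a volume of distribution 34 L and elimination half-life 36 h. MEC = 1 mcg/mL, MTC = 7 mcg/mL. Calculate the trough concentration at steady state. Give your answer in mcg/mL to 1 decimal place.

k = ln2/t½ = ln2/36 ≈ 0.019254 h⁻¹; fraction remaining f = e^(−kτ) = e^(−0.019254×48) ≈ 0.3969.
At steady state, accumulation factor R = 1/(1 − e^(−kτ)) ≈ 1.6581.
Single-dose peak C₀ = D/Vd = 69/34 ≈ 2.029 mcg/mL.
Steady-state peak Cmax,ss = C₀·R ≈ 2.029 × 1.6581 ≈ 3.364 mcg/mL.
Steady-state trough Cmin,ss = Cmax,ss·f ≈ 3.364 × 0.3969 ≈ 1.335 mcg/mL.
Trough 1.3 mcg/mL vs MEC 1 mcg/mL: adequate.

1.3 mcg/mL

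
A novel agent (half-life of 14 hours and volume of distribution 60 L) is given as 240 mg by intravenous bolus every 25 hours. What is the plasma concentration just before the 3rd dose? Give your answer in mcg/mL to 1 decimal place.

f = (1/2)^(τ/t½) = (1/2)^(25/14) ≈ 0.2900.
C₀ = D/Vd = 240/60 ≈ 4.000 mcg/mL.
Before the 3rd dose, 2 doses have been given. Superposition: Cmin = C₀·(f + f²).
≈ 4.000 × (0.2900 + 0.0841) ≈ 4.000 × 0.3741 ≈ 1.496 mcg/mL.

1.5 mcg/mL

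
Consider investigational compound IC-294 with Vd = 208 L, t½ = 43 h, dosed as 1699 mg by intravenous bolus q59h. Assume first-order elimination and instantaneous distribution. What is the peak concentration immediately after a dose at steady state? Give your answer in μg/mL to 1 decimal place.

τ/t½ = 59/43 ≈ 1.3721, so fraction remaining f = (1/2)^(59/43) ≈ 0.3863.
Accumulation ratio R = 1/(1 − f) ≈ 1/0.6137 ≈ 1.6295.
Each bolus raises the concentration by D/Vd = 1699/208 ≈ 8.168 μg/mL.
Steady-state peak Cmax,ss = C₀·R ≈ 8.168 × 1.6295 ≈ 13.310 μg/mL.

13.3 μg/mL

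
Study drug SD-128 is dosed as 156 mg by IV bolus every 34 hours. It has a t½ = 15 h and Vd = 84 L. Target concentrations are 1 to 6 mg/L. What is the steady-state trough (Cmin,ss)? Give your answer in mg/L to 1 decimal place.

Over one 34-h interval, 34/15 ≈ 2.2667 half-lives elapse, leaving f ≈ 0.2078 of each dose.
At steady state, accumulation factor R = 1/(1 − e^(−kτ)) ≈ 1.2623.
Single-dose peak C₀ = D/Vd = 156/84 ≈ 1.857 mg/L.
Cmax,ss = C₀/(1 − f) ≈ 1.857/0.7922 ≈ 2.344 mg/L.
One interval later, Cmin,ss = Cmax,ss·e^(−kτ) ≈ 2.344 × 0.2078 ≈ 0.487 mg/L.
Trough 0.5 mg/L vs MEC 1 mg/L: subtherapeutic.

0.5 mg/L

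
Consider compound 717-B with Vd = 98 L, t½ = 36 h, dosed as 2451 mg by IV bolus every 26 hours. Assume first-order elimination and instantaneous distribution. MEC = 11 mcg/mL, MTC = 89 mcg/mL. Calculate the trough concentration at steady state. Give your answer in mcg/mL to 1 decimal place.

38.5 mcg/mL

τ/t½ = 26/36 ≈ 0.72222, so fraction remaining f = (1/2)^(26/36) ≈ 0.6062.
Accumulation ratio R = 1/(1 − f) ≈ 1/0.3938 ≈ 2.5394.
Each bolus raises the concentration by D/Vd = 2451/98 ≈ 25.010 mcg/mL.
Steady-state peak Cmax,ss = C₀·R ≈ 25.010 × 2.5394 ≈ 63.510 mcg/mL.
One interval later, Cmin,ss = Cmax,ss·e^(−kτ) ≈ 63.510 × 0.6062 ≈ 38.500 mcg/mL.
Trough 38.5 mcg/mL vs MEC 11 mcg/mL: adequate.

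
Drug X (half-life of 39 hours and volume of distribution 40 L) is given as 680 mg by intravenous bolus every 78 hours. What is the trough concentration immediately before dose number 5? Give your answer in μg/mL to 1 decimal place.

5.6 μg/mL

f = (1/2)^(τ/t½) = (1/2)^(78/39) ≈ 0.2500.
C₀ = D/Vd = 680/40 ≈ 17.000 μg/mL.
Before the 5th dose, 4 doses have been given. Superposition: Cmin = C₀·(f + f² + … + f^4).
≈ 17.000 × (0.2500 + 0.0625 + 0.0156 + 0.0039) ≈ 17.000 × 0.3320 ≈ 5.644 μg/mL.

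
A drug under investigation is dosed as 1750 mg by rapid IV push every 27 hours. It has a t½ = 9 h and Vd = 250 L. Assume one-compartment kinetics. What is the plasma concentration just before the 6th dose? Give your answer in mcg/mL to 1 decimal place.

f = (1/2)^(τ/t½) = (1/2)^(27/9) ≈ 0.1250.
C₀ = D/Vd = 1750/250 ≈ 7.000 mcg/mL.
Before the 6th dose, 5 doses have been given. Superposition: Cmin = C₀·(f + f² + … + f^5).
≈ 7.000 × (0.1250 + 0.0156 + 0.0020 + 0.0002 + 0.0000) ≈ 7.000 × 0.1428 ≈ 1.000 mcg/mL.

1.0 mcg/mL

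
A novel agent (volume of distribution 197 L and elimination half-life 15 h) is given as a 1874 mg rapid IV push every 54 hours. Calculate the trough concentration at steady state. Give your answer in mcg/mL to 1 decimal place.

0.9 mcg/mL

k = ln2/t½ = ln2/15 ≈ 0.046210 h⁻¹; fraction remaining f = e^(−kτ) = e^(−0.046210×54) ≈ 0.0825.
At steady state, accumulation factor R = 1/(1 − e^(−kτ)) ≈ 1.0899.
Each bolus raises the concentration by D/Vd = 1874/197 ≈ 9.513 mcg/mL.
Steady-state peak Cmax,ss = C₀·R ≈ 9.513 × 1.0899 ≈ 10.368 mcg/mL.
Steady-state trough Cmin,ss = Cmax,ss·f ≈ 10.368 × 0.0825 ≈ 0.855 mcg/mL.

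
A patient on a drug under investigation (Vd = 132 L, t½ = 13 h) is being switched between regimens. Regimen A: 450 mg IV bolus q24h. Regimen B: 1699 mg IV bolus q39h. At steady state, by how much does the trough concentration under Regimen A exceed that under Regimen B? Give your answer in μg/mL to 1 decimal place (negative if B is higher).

Regimen A: f = (1/2)^(24/13) ≈ 0.2781; Cmin,ss = (450/132)·f/(1−f) ≈ 1.313 μg/mL.
Regimen B: f = (1/2)^(39/13) ≈ 0.1250; Cmin,ss = (1699/132)·f/(1−f) ≈ 1.839 μg/mL.
Difference ≈ 1.313 − 1.839 ≈ -0.526 μg/mL.

-0.5 μg/mL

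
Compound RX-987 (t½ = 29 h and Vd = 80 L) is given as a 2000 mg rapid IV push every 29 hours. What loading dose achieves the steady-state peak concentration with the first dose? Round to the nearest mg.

4000 mg

f = (1/2)^(29/29) ≈ 0.500000; accumulation ratio R = 1/(1−f) ≈ 2.00000.
Loading dose to hit Cmax,ss on first dose: D_load = D_maint·R ≈ 2000 × 2.00000 ≈ 4000.00 mg.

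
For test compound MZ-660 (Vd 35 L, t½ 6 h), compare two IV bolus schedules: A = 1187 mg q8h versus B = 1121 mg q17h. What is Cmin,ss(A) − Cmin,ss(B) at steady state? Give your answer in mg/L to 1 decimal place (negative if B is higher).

Regimen A: f = (1/2)^(8/6) ≈ 0.3969; Cmin,ss = (1187/35)·f/(1−f) ≈ 22.319 mg/L.
Regimen B: f = (1/2)^(17/6) ≈ 0.1403; Cmin,ss = (1121/35)·f/(1−f) ≈ 5.227 mg/L.
Difference ≈ 22.319 − 5.227 ≈ 17.092 mg/L.

17.1 mg/L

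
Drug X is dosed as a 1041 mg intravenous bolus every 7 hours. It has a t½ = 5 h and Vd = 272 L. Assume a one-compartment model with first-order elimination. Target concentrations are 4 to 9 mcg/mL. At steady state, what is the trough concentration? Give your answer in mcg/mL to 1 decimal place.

k = ln2/t½ = ln2/5 ≈ 0.138629 h⁻¹; fraction remaining f = e^(−kτ) = e^(−0.138629×7) ≈ 0.3789.
Accumulation ratio R = 1/(1 − f) ≈ 1/0.6211 ≈ 1.6100.
Each bolus raises the concentration by D/Vd = 1041/272 ≈ 3.827 mcg/mL.
Steady-state peak Cmax,ss = C₀·R ≈ 3.827 × 1.6100 ≈ 6.161 mcg/mL.
Steady-state trough Cmin,ss = Cmax,ss·f ≈ 6.161 × 0.3789 ≈ 2.334 mcg/mL.
Trough 2.3 mcg/mL vs MEC 4 mcg/mL: subtherapeutic.

2.3 mcg/mL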